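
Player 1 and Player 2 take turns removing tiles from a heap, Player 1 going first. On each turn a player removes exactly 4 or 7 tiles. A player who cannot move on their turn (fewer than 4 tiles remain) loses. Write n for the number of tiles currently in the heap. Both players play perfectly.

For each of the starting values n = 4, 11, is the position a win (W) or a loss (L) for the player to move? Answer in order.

Build the W/L table. Terminal = L. A non-terminal position is W if it has a move to some L; otherwise it is L.
n=0: no move → L
n=1: no move → L
n=2: no move → L
n=3: no move → L
n=4: reaches L-position 0 → W
n=5: reaches L-position 1 → W
n=6: reaches L-position 2 → W
n=7: reaches L-position 3 → W
n=8: reaches L-position 1 → W
n=9: reaches L-position 2 → W
n=10: reaches L-position 3 → W
n=11: only reaches 7(W), 4(W), all W → L

4: W, 11: L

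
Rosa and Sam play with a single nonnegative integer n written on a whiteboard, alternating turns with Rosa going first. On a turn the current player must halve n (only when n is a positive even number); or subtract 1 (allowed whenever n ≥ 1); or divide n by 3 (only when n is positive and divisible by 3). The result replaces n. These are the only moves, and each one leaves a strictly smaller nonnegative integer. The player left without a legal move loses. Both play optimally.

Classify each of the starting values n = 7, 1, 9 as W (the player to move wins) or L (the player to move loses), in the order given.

7: L, 1: W, 9: L

Build the W/L table. Terminal = L. A non-terminal position is W if it has a move to some L; otherwise it is L.
n=0: no move → L
n=1: W (go to 0, an L position)
n=2: L (sole option 1(W) is W)
n=3: W (go to 2, an L position)
n=4: W (go to 2, an L position)
n=5: L (sole option 4(W) is W)
n=6: W (go to 2, an L position)
n=7: L (sole option 6(W) is W)
n=8: W (go to 7, an L position)
n=9: L (options 3(W), 8(W) are all W)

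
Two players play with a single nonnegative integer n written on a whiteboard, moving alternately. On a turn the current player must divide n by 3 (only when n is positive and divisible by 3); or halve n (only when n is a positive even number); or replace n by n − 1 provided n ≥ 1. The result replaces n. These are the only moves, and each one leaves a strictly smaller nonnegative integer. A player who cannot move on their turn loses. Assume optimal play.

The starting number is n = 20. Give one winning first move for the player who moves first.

Move to 19.

Use the standard recursion: the mover loses at a terminal position; elsewhere, the mover wins exactly when some move hands the opponent an L position.
n=0: no move → L
n=1: can move to 0, which is L ⇒ W
n=2: the only move is to 1(W), a W ⇒ L
n=3: can move to 2, which is L ⇒ W
n=4: can move to 2, which is L ⇒ W
n=5: the only move is to 4(W), a W ⇒ L
n=6: can move to 2, which is L ⇒ W
n=7: the only move is to 6(W), a W ⇒ L
n=8: can move to 7, which is L ⇒ W
n=9: moves to 3(W), 8(W); every one is W ⇒ L
n=10: can move to 5, which is L ⇒ W
n=11: the only move is to 10(W), a W ⇒ L
n=12: can move to 11, which is L ⇒ W
n=13: the only move is to 12(W), a W ⇒ L
n=14: can move to 7, which is L ⇒ W
n=15: can move to 5, which is L ⇒ W
n=16: moves to 8(W), 15(W); every one is W ⇒ L
n=17: can move to 16, which is L ⇒ W
n=18: can move to 9, which is L ⇒ W
n=19: the only move is to 18(W), a W ⇒ L
n=20: can move to 19, which is L ⇒ W
From 20, the L positions reachable in one move are: 19.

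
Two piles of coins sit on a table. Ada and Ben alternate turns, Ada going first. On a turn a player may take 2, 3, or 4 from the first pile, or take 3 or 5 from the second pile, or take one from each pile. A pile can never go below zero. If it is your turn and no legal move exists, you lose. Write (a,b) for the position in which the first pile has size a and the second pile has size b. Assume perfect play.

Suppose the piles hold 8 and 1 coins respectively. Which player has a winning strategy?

Work bottom-up. With no move the player to move loses. Otherwise the position is W if at least one move leads to an L position for the opponent, and L if every move leads to a W.
No move ever increases a pile, so every position that can arise here has a ≤ 8 and b ≤ 1; it is enough to label the cells with 0 ≤ a ≤ 8 and 0 ≤ b ≤ 1.
Every move lowers a or b (never raises either), so fill the grid row by row in increasing a, and left to right within a row: each cell's successors are then already labelled.
      b=0  b=1
a=0:    L    L
a=1:    L    W
a=2:    W    W
a=3:    W    W
a=4:    W    W
a=5:    W    L
a=6:    L    L
a=7:    L    W
a=8:    W    W
Cells with no legal move (terminal, hence L): (0,0), (0,1), (1,0).
The remaining L cells, each justified by listing all of its moves:
(5,1): only reaches (3,1)(W), (2,1)(W), (1,1)(W), (4,0)(W), all W → L
(6,0): only reaches (4,0)(W), (3,0)(W), (2,0)(W), all W → L
(6,1): only reaches (4,1)(W), (3,1)(W), (2,1)(W), (5,0)(W), all W → L
(7,0): only reaches (5,0)(W), (4,0)(W), (3,0)(W), all W → L
Every other cell has at least one move into one of the L cells above, so it is W.
The starting position (8,1) is W: Ada should move to (6,1), handing over an L position.

Ada wins.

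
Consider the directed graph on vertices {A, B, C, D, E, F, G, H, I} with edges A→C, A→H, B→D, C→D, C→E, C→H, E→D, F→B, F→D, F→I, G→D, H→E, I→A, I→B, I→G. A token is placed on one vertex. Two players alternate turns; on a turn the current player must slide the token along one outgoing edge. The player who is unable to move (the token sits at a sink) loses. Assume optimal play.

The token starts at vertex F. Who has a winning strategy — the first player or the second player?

The first player wins.

Use the standard recursion: the mover loses at a terminal position; elsewhere, the mover wins exactly when some move hands the opponent an L position.
Every edge goes from a vertex to one that appears earlier in the order D, E, H, C, B, G, A, I, F, so processing vertices in that order labels each vertex after all of its successors.
D: no outgoing edge → L
E: reaches L-position D → W
H: only reaches E(W), which is W → L
C: reaches L-position H → W
B: reaches L-position D → W
G: reaches L-position D → W
A: reaches L-position H → W
I: only reaches A(W), G(W), B(W), all W → L
F: reaches L-position I → W
From F the player to move can move to I, reaching an L position.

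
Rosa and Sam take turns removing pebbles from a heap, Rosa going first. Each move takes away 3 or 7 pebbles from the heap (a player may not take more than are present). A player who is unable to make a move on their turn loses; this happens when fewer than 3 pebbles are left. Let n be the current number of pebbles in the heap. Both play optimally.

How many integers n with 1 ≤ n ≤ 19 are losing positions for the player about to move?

7

Compute win/loss labels from the base case upward. A position with no move is L. Any other position is W if it can reach an L in one move, else L.
n=0: no move → L
n=1: no move → L
n=2: no move → L
n=3: W (go to 0, an L position)
n=4: W (go to 1, an L position)
n=5: W (go to 2, an L position)
n=6: L (sole option 3(W) is W)
n=7: W (go to 0, an L position)
n=8: W (go to 1, an L position)
n=9: W (go to 6, an L position)
n=10: L (options 7(W), 3(W) are all W)
n=11: L (options 8(W), 4(W) are all W)
n=12: L (options 9(W), 5(W) are all W)
n=13: W (go to 10, an L position)
n=14: W (go to 11, an L position)
n=15: W (go to 12, an L position)
n=16: L (options 13(W), 9(W) are all W)
n=17: W (go to 10, an L position)
n=18: W (go to 11, an L position)
n=19: W (go to 16, an L position)
L entries with 1 ≤ n ≤ 19 (n=0 is outside the asked range and is not counted): n = 1, 2, 6, 10, 11, 12, 16; that makes 7.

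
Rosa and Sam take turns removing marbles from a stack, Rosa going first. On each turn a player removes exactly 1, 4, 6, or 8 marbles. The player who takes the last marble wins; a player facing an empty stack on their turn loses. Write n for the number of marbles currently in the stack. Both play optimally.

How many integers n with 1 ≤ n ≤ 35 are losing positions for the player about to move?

Classify positions by backward induction: terminal positions (no move available) are L. From any other position, the mover wins iff some move reaches an L.
n=0: no move → L
n=1: reaches L-position 0 → W
n=2: only reaches 1(W), which is W → L
n=3: reaches L-position 2 → W
n=4: reaches L-position 0 → W
n=5: only reaches 4(W), 1(W), all W → L
n=6: reaches L-position 5 → W
n=7: only reaches 6(W), 3(W), 1(W), all W → L
n=8: reaches L-position 7 → W
n=9: reaches L-position 5 → W
n=10: reaches L-position 2 → W
n=11: reaches L-position 7 → W
n=12: only reaches 11(W), 8(W), 6(W), 4(W), all W → L
n=13: reaches L-position 12 → W
n=14: only reaches 13(W), 10(W), 8(W), 6(W), all W → L
n=15: reaches L-position 14 → W
n=16: reaches L-position 12 → W
n=17: only reaches 16(W), 13(W), 11(W), 9(W), all W → L
n=18: reaches L-position 17 → W
n=19: only reaches 18(W), 15(W), 13(W), 11(W), all W → L
n=20: reaches L-position 19 → W
n=21: reaches L-position 17 → W
n=22: reaches L-position 14 → W
n=23: reaches L-position 19 → W
n=24: only reaches 23(W), 20(W), 18(W), 16(W), all W → L
n=25: reaches L-position 24 → W
n=26: only reaches 25(W), 22(W), 20(W), 18(W), all W → L
n=27: reaches L-position 26 → W
n=28: reaches L-position 24 → W
n=29: only reaches 28(W), 25(W), 23(W), 21(W), all W → L
n=30: reaches L-position 29 → W
n=31: only reaches 30(W), 27(W), 25(W), 23(W), all W → L
n=32: reaches L-position 31 → W
n=33: reaches L-position 29 → W
n=34: reaches L-position 26 → W
n=35: reaches L-position 31 → W
L entries with 1 ≤ n ≤ 35 (n=0 is outside the asked range and is not counted): n = 2, 5, 7, 12, 14, 17, 19, 24, 26, 29, 31; that makes 11.

11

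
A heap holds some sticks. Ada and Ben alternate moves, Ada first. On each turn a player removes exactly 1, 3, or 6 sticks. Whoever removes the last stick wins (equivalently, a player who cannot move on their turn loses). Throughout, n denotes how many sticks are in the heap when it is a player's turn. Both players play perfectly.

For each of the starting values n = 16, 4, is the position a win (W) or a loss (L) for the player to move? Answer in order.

Label each position W (a win for the player to move) or L (a loss). A position with no legal move is L; any other position is W exactly when some move reaches an L, and L when every move reaches a W.
n=0: no move → L
n=1: reaches L-position 0 → W
n=2: only reaches 1(W), which is W → L
n=3: reaches L-position 2 → W
n=4: only reaches 3(W), 1(W), all W → L
n=5: reaches L-position 4 → W
n=6: reaches L-position 0 → W
n=7: reaches L-position 4 → W
n=8: reaches L-position 2 → W
n=9: only reaches 8(W), 6(W), 3(W), all W → L
n=10: reaches L-position 9 → W
n=11: only reaches 10(W), 8(W), 5(W), all W → L
n=12: reaches L-position 11 → W
n=13: only reaches 12(W), 10(W), 7(W), all W → L
n=14: reaches L-position 13 → W
n=15: reaches L-position 9 → W
n=16: reaches L-position 13 → W

16: W, 4: L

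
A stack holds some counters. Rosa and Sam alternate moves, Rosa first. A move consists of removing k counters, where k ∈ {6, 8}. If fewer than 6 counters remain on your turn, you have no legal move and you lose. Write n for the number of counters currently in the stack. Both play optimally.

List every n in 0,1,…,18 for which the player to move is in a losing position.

Build the W/L table. Terminal = L. A non-terminal position is W if it has a move to some L; otherwise it is L.
n=0: no move → L
n=1: no move → L
n=2: no move → L
n=3: no move → L
n=4: no move → L
n=5: no move → L
n=6: W (go to 0, an L position)
n=7: W (go to 1, an L position)
n=8: W (go to 2, an L position)
n=9: W (go to 3, an L position)
n=10: W (go to 4, an L position)
n=11: W (go to 5, an L position)
n=12: W (go to 4, an L position)
n=13: W (go to 5, an L position)
n=14: L (options 8(W), 6(W) are all W)
n=15: L (options 9(W), 7(W) are all W)
n=16: L (options 10(W), 8(W) are all W)
n=17: L (options 11(W), 9(W) are all W)
n=18: L (options 12(W), 10(W) are all W)
The losing starting values of n are exactly the entries labelled L in this table (11 of them).

0, 1, 2, 3, 4, 5, 14, 15, 16, 17, 18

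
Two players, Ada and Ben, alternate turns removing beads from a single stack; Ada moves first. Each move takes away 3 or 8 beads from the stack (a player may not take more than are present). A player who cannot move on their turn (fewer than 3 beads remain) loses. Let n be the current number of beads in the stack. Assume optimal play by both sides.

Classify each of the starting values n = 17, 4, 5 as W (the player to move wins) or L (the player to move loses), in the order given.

17: L, 4: W, 5: W

Compute win/loss labels from the base case upward. A position with no move is L. Any other position is W if it can reach an L in one move, else L.
n=0: no move → L
n=1: no move → L
n=2: no move → L
n=3: reaches L-position 0 → W
n=4: reaches L-position 1 → W
n=5: reaches L-position 2 → W
n=6: only reaches 3(W), which is W → L
n=7: only reaches 4(W), which is W → L
n=8: reaches L-position 0 → W
n=9: reaches L-position 6 → W
n=10: reaches L-position 7 → W
n=11: only reaches 8(W), 3(W), all W → L
n=12: only reaches 9(W), 4(W), all W → L
n=13: only reaches 10(W), 5(W), all W → L
n=14: reaches L-position 11 → W
n=15: reaches L-position 12 → W
n=16: reaches L-position 13 → W
n=17: only reaches 14(W), 9(W), all W → L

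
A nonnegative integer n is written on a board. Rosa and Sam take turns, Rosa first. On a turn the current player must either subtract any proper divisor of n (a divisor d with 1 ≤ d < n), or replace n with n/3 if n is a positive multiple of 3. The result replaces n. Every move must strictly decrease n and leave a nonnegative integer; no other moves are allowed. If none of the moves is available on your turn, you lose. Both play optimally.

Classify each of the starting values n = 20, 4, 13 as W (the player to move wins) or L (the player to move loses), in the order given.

Build the W/L table. Terminal = L. A non-terminal position is W if it has a move to some L; otherwise it is L.
n=0: no move → L
n=1: no move → L
n=2: W (go to 1, an L position)
n=3: W (go to 1, an L position)
n=4: L (options 2(W), 3(W) are all W)
n=5: W (go to 4, an L position)
n=6: W (go to 4, an L position)
n=7: L (sole option 6(W) is W)
n=8: W (go to 4, an L position)
n=9: L (options 3(W), 6(W), 8(W) are all W)
n=10: W (go to 9, an L position)
n=11: L (sole option 10(W) is W)
n=12: W (go to 4, an L position)
n=13: L (sole option 12(W) is W)
n=14: W (go to 7, an L position)
n=15: L (options 5(W), 10(W), 12(W), 14(W) are all W)
n=16: W (go to 15, an L position)
n=17: L (sole option 16(W) is W)
n=18: W (go to 9, an L position)
n=19: L (sole option 18(W) is W)
n=20: W (go to 15, an L position)

20: W, 4: L, 13: L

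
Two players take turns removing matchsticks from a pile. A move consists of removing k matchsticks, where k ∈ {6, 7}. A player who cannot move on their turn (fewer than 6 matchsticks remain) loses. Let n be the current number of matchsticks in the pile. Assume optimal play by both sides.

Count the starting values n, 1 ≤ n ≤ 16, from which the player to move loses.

Positions with no move are L. A position that does have a move is losing for the player to move precisely when every available move leads to a winning position for the opponent. Fill in the labels:
n=0: no move → L
n=1: no move → L
n=2: no move → L
n=3: no move → L
n=4: no move → L
n=5: no move → L
n=6: reaches L-position 0 → W
n=7: reaches L-position 1 → W
n=8: reaches L-position 2 → W
n=9: reaches L-position 3 → W
n=10: reaches L-position 4 → W
n=11: reaches L-position 5 → W
n=12: reaches L-position 5 → W
n=13: only reaches 7(W), 6(W), all W → L
n=14: only reaches 8(W), 7(W), all W → L
n=15: only reaches 9(W), 8(W), all W → L
n=16: only reaches 10(W), 9(W), all W → L
L entries with 1 ≤ n ≤ 16 (n=0 is outside the asked range and is not counted): n = 1, 2, 3, 4, 5, 13, 14, 15, 16; that makes 9.

9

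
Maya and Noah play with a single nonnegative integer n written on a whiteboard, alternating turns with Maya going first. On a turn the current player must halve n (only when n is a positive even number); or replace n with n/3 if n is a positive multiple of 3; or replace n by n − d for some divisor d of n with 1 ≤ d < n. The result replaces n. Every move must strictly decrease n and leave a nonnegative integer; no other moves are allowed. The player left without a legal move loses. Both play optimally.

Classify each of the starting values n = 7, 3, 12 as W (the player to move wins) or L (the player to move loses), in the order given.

Positions with no move are L. A position that does have a move is losing for the player to move precisely when every available move leads to a winning position for the opponent. Fill in the labels:
n=0: no move → L
n=1: no move → L
n=2: →1(L), so W
n=3: →1(L), so W
n=4: →2(W), 3(W) — all W, so L
n=5: →4(L), so W
n=6: →4(L), so W
n=7: →6(W) only, which is W, so L
n=8: →4(L), so W
n=9: →3(W), 6(W), 8(W) — all W, so L
n=10: →9(L), so W
n=11: →10(W) only, which is W, so L
n=12: →4(L), so W

7: L, 3: W, 12: W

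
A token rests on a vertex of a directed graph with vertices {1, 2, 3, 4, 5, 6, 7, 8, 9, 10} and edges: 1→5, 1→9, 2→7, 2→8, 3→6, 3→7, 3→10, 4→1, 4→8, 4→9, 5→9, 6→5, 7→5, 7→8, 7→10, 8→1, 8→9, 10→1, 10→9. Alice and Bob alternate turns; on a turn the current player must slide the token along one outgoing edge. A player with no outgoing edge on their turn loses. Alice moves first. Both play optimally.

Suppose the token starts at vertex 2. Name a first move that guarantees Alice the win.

Use the standard recursion: the mover loses at a terminal position; elsewhere, the mover wins exactly when some move hands the opponent an L position.
Every edge goes from a vertex to one that appears earlier in the order 9, 5, 1, 8, 6, 4, 10, 7, 3, 2, so processing vertices in that order labels each vertex after all of its successors.
9: no outgoing edge → L
5: →9(L), so W
1: →9(L), so W
8: →9(L), so W
6: →5(W) only, which is W, so L
4: →9(L), so W
10: →9(L), so W
7: →10(W), 8(W), 5(W) — all W, so L
3: →7(L), so W
2: →7(L), so W
From 2, the L positions reachable in one move are: 7.

Move to 7.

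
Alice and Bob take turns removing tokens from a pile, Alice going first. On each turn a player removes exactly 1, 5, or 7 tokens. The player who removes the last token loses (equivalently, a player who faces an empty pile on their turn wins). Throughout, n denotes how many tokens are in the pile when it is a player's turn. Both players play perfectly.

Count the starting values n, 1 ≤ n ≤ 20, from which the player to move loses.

10

Compute win/loss labels from the base case upward. A position with no move is W. Any other position is W if it can reach an L in one move, else L.
n=0: no move; the opponent has just taken the last token and therefore loses → W
n=1: the only move is to 0(W), a W ⇒ L
n=2: can move to 1, which is L ⇒ W
n=3: the only move is to 2(W), a W ⇒ L
n=4: can move to 3, which is L ⇒ W
n=5: moves to 4(W), 0(W); every one is W ⇒ L
n=6: can move to 5, which is L ⇒ W
n=7: moves to 6(W), 2(W), 0(W); every one is W ⇒ L
n=8: can move to 7, which is L ⇒ W
n=9: moves to 8(W), 4(W), 2(W); every one is W ⇒ L
n=10: can move to 9, which is L ⇒ W
n=11: moves to 10(W), 6(W), 4(W); every one is W ⇒ L
n=12: can move to 11, which is L ⇒ W
n=13: moves to 12(W), 8(W), 6(W); every one is W ⇒ L
n=14: can move to 13, which is L ⇒ W
n=15: moves to 14(W), 10(W), 8(W); every one is W ⇒ L
n=16: can move to 15, which is L ⇒ W
n=17: moves to 16(W), 12(W), 10(W); every one is W ⇒ L
n=18: can move to 17, which is L ⇒ W
n=19: moves to 18(W), 14(W), 12(W); every one is W ⇒ L
n=20: can move to 19, which is L ⇒ W
L entries with 1 ≤ n ≤ 20 (the range starts at n=1): n = 1, 3, 5, 7, 9, 11, 13, 15, 17, 19; that makes 10.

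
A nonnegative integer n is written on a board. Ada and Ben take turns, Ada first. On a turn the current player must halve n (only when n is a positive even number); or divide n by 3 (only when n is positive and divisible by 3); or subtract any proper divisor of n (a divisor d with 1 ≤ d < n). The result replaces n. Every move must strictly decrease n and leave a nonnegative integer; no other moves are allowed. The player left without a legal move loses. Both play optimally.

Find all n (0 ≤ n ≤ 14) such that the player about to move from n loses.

0, 1, 4, 7, 9, 11, 13

Classify positions by backward induction: terminal positions (no move available) are L. From any other position, the mover wins iff some move reaches an L.
n=0: no move → L
n=1: no move → L
n=2: reaches L-position 1 → W
n=3: reaches L-position 1 → W
n=4: only reaches 2(W), 3(W), all W → L
n=5: reaches L-position 4 → W
n=6: reaches L-position 4 → W
n=7: only reaches 6(W), which is W → L
n=8: reaches L-position 4 → W
n=9: only reaches 3(W), 6(W), 8(W), all W → L
n=10: reaches L-position 9 → W
n=11: only reaches 10(W), which is W → L
n=12: reaches L-position 4 → W
n=13: only reaches 12(W), which is W → L
n=14: reaches L-position 7 → W
The losing starting values of n are exactly the entries labelled L in this table (7 of them).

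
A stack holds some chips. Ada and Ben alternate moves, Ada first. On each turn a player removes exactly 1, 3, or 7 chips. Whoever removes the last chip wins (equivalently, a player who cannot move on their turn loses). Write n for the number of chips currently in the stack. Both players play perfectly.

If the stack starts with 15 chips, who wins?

Ada wins.

Build the W/L table. Terminal = L. A non-terminal position is W if it has a move to some L; otherwise it is L.
n=0: no move → L
n=1: W (go to 0, an L position)
n=2: L (sole option 1(W) is W)
n=3: W (go to 2, an L position)
n=4: L (options 3(W), 1(W) are all W)
n=5: W (go to 4, an L position)
n=6: L (options 5(W), 3(W) are all W)
n=7: W (go to 6, an L position)
n=8: L (options 7(W), 5(W), 1(W) are all W)
n=9: W (go to 8, an L position)
n=10: L (options 9(W), 7(W), 3(W) are all W)
n=11: W (go to 10, an L position)
n=12: L (options 11(W), 9(W), 5(W) are all W)
n=13: W (go to 12, an L position)
n=14: L (options 13(W), 11(W), 7(W) are all W)
n=15: W (go to 14, an L position)
The starting position 15 is W: Ada should remove 1, leaving 14, handing over an L position.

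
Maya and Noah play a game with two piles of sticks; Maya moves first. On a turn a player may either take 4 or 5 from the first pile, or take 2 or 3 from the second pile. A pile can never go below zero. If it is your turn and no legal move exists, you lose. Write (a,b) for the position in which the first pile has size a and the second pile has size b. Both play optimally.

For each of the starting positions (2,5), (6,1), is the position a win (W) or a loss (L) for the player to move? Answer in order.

Positions with no move are L. A position that does have a move is losing for the player to move precisely when every available move leads to a winning position for the opponent. Fill in the labels:
No move ever increases a pile, so every position that can arise here has a ≤ 6 and b ≤ 5; it is enough to label the cells with 0 ≤ a ≤ 6 and 0 ≤ b ≤ 5.
Every move lowers a or b (never raises either), so fill the grid row by row in increasing a, and left to right within a row: each cell's successors are then already labelled.
      b=0  b=1  b=2  b=3  b=4  b=5
a=0:    L    L    W    W    W    L
a=1:    L    L    W    W    W    L
a=2:    L    L    W    W    W    L
a=3:    L    L    W    W    W    L
a=4:    W    W    L    L    W    W
a=5:    W    W    L    L    W    W
a=6:    W    W    L    L    W    W
Cells with no legal move (terminal, hence L): (0,0), (0,1), (1,0), (1,1), (2,0), (2,1), (3,0), (3,1).
The remaining L cells, each justified by listing all of its moves:
(0,5): only reaches (0,3)(W), (0,2)(W), all W → L
(1,5): only reaches (1,3)(W), (1,2)(W), all W → L
(2,5): only reaches (2,3)(W), (2,2)(W), all W → L
(3,5): only reaches (3,3)(W), (3,2)(W), all W → L
(4,2): only reaches (0,2)(W), (4,0)(W), all W → L
(4,3): only reaches (0,3)(W), (4,1)(W), (4,0)(W), all W → L
(5,2): only reaches (1,2)(W), (0,2)(W), (5,0)(W), all W → L
(5,3): only reaches (1,3)(W), (0,3)(W), (5,1)(W), (5,0)(W), all W → L
(6,2): only reaches (2,2)(W), (1,2)(W), (6,0)(W), all W → L
(6,3): only reaches (2,3)(W), (1,3)(W), (6,1)(W), (6,0)(W), all W → L
Every other cell has at least one move into one of the L cells above, so it is W.
(2,5): one of the L cells justified above, so L
(6,1): the move to (2,1) reaches an L cell, so W

(2,5): L, (6,1): W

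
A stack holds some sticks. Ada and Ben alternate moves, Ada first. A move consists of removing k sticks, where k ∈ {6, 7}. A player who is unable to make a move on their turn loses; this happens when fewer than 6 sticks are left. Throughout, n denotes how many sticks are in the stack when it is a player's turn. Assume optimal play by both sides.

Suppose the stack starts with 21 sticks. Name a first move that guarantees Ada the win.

Classify positions by backward induction: terminal positions (no move available) are L. From any other position, the mover wins iff some move reaches an L.
n=0: no move → L
n=1: no move → L
n=2: no move → L
n=3: no move → L
n=4: no move → L
n=5: no move → L
n=6: →0(L), so W
n=7: →1(L), so W
n=8: →2(L), so W
n=9: →3(L), so W
n=10: →4(L), so W
n=11: →5(L), so W
n=12: →5(L), so W
n=13: →7(W), 6(W) — all W, so L
n=14: →8(W), 7(W) — all W, so L
n=15: →9(W), 8(W) — all W, so L
n=16: →10(W), 9(W) — all W, so L
n=17: →11(W), 10(W) — all W, so L
n=18: →12(W), 11(W) — all W, so L
n=19: →13(L), so W
n=20: →14(L), so W
n=21: →15(L), so W
From 21, the L positions reachable in one move are: 15, 14. Any move reaching one of these is winning.

Remove 6, leaving 15.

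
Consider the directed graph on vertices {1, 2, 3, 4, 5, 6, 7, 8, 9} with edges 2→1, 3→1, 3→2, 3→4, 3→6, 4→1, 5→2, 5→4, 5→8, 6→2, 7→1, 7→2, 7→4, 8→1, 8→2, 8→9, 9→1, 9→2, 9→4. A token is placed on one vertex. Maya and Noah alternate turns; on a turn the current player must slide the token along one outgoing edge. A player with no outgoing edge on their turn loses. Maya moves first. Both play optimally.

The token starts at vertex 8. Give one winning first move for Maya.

Build the W/L table. Terminal = L. A non-terminal position is W if it has a move to some L; otherwise it is L.
Every edge goes from a vertex to one that appears earlier in the order 1, 4, 2, 9, 7, 8, 5, 6, 3, so processing vertices in that order labels each vertex after all of its successors.
1: no outgoing edge → L
4: can move to 1, which is L ⇒ W
2: can move to 1, which is L ⇒ W
9: can move to 1, which is L ⇒ W
7: can move to 1, which is L ⇒ W
8: can move to 1, which is L ⇒ W
5: moves to 8(W), 2(W), 4(W); every one is W ⇒ L
6: the only move is to 2(W), a W ⇒ L
3: can move to 6, which is L ⇒ W
From 8, the L positions reachable in one move are: 1.

Move to 1.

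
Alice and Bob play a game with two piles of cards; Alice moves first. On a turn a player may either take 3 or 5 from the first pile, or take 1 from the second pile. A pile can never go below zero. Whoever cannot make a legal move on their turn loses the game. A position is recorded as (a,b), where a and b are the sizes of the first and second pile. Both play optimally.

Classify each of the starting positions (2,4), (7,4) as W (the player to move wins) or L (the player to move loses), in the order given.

Build the W/L table. Terminal = L. A non-terminal position is W if it has a move to some L; otherwise it is L.
No move ever increases a pile, so every position that can arise here has a ≤ 7 and b ≤ 4; it is enough to label the cells with 0 ≤ a ≤ 7 and 0 ≤ b ≤ 4.
Every move lowers a or b (never raises either), so fill the grid row by row in increasing a, and left to right within a row: each cell's successors are then already labelled.
      b=0  b=1  b=2  b=3  b=4
a=0:    L    W    L    W    L
a=1:    L    W    L    W    L
a=2:    L    W    L    W    L
a=3:    W    L    W    L    W
a=4:    W    L    W    L    W
a=5:    W    L    W    L    W
a=6:    W    W    W    W    W
a=7:    W    W    W    W    W
Cells with no legal move (terminal, hence L): (0,0), (1,0), (2,0).
The remaining L cells, each justified by listing all of its moves:
(0,2): L (sole option (0,1)(W) is W)
(0,4): L (sole option (0,3)(W) is W)
(1,2): L (sole option (1,1)(W) is W)
(1,4): L (sole option (1,3)(W) is W)
(2,2): L (sole option (2,1)(W) is W)
(2,4): L (sole option (2,3)(W) is W)
(3,1): L (options (0,1)(W), (3,0)(W) are all W)
(3,3): L (options (0,3)(W), (3,2)(W) are all W)
(4,1): L (options (1,1)(W), (4,0)(W) are all W)
(4,3): L (options (1,3)(W), (4,2)(W) are all W)
(5,1): L (options (2,1)(W), (0,1)(W), (5,0)(W) are all W)
(5,3): L (options (2,3)(W), (0,3)(W), (5,2)(W) are all W)
Every other cell has at least one move into one of the L cells above, so it is W.
(2,4): one of the L cells justified above, so L
(7,4): the move to (2,4) reaches an L cell, so W

(2,4): L, (7,4): W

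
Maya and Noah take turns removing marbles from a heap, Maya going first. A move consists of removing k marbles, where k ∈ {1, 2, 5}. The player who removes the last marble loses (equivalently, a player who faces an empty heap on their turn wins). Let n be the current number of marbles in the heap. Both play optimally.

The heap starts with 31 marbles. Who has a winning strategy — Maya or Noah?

Positions with no move are W. A position that does have a move is losing for the player to move precisely when every available move leads to a winning position for the opponent. Fill in the labels:
n=0: no move; the opponent has just taken the last marble and therefore loses → W
n=1: →0(W) only, which is W, so L
n=2: →1(L), so W
n=3: →1(L), so W
n=4: →3(W), 2(W) — all W, so L
n=5: →4(L), so W
n=6: →4(L), so W
n=7: →6(W), 5(W), 2(W) — all W, so L
n=8: →7(L), so W
n=9: →7(L), so W
n=10: →9(W), 8(W), 5(W) — all W, so L
n=11: →10(L), so W
n=12: →10(L), so W
n=13: →12(W), 11(W), 8(W) — all W, so L
n=14: →13(L), so W
n=15: →13(L), so W
n=16: →15(W), 14(W), 11(W) — all W, so L
n=17: →16(L), so W
n=18: →16(L), so W
n=19: →18(W), 17(W), 14(W) — all W, so L
n=20: →19(L), so W
n=21: →19(L), so W
n=22: →21(W), 20(W), 17(W) — all W, so L
n=23: →22(L), so W
n=24: →22(L), so W
n=25: →24(W), 23(W), 20(W) — all W, so L
n=26: →25(L), so W
n=27: →25(L), so W
n=28: →27(W), 26(W), 23(W) — all W, so L
n=29: →28(L), so W
n=30: →28(L), so W
n=31: →30(W), 29(W), 26(W) — all W, so L
The starting position 31 is L: whatever Maya does, the opponent receives a W position.

Noah wins.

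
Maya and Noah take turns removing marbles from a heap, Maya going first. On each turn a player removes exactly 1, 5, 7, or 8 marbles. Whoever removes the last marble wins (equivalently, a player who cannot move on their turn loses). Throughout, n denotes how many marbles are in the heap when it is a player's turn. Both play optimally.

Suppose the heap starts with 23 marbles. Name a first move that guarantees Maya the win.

Classify positions by backward induction: terminal positions (no move available) are L. From any other position, the mover wins iff some move reaches an L.
n=0: no move → L
n=1: →0(L), so W
n=2: →1(W) only, which is W, so L
n=3: →2(L), so W
n=4: →3(W) only, which is W, so L
n=5: →4(L), so W
n=6: →5(W), 1(W) — all W, so L
n=7: →6(L), so W
n=8: →0(L), so W
n=9: →4(L), so W
n=10: →2(L), so W
n=11: →6(L), so W
n=12: →4(L), so W
n=13: →6(L), so W
n=14: →6(L), so W
n=15: →14(W), 10(W), 8(W), 7(W) — all W, so L
n=16: →15(L), so W
n=17: →16(W), 12(W), 10(W), 9(W) — all W, so L
n=18: →17(L), so W
n=19: →18(W), 14(W), 12(W), 11(W) — all W, so L
n=20: →19(L), so W
n=21: →20(W), 16(W), 14(W), 13(W) — all W, so L
n=22: →21(L), so W
n=23: →15(L), so W
From 23, the L positions reachable in one move are: 15.

Remove 8, leaving 15.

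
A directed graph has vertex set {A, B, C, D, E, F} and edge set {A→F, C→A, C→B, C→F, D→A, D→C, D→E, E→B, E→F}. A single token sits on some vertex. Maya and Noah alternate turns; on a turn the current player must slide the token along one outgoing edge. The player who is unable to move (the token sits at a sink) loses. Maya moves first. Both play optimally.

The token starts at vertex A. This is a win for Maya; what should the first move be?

Move to F.

Classify positions by backward induction: terminal positions (no move available) are L. From any other position, the mover wins iff some move reaches an L.
Every edge goes from a vertex to one that appears earlier in the order F, B, E, A, C, D, so processing vertices in that order labels each vertex after all of its successors.
F: no outgoing edge → L
B: no outgoing edge → L
E: reaches L-position B → W
A: reaches L-position F → W
C: reaches L-position B → W
D: only reaches C(W), A(W), E(W), all W → L
From A, the L positions reachable in one move are: F.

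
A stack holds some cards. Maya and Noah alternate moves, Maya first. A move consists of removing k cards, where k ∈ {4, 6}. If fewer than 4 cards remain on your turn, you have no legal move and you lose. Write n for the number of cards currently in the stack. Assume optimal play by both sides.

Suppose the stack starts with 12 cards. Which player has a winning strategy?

Noah wins.

Build the W/L table. Terminal = L. A non-terminal position is W if it has a move to some L; otherwise it is L.
n=0: no move → L
n=1: no move → L
n=2: no move → L
n=3: no move → L
n=4: W (go to 0, an L position)
n=5: W (go to 1, an L position)
n=6: W (go to 2, an L position)
n=7: W (go to 3, an L position)
n=8: W (go to 2, an L position)
n=9: W (go to 3, an L position)
n=10: L (options 6(W), 4(W) are all W)
n=11: L (options 7(W), 5(W) are all W)
n=12: L (options 8(W), 6(W) are all W)
Every move from 12 reaches a W position, so the mover loses.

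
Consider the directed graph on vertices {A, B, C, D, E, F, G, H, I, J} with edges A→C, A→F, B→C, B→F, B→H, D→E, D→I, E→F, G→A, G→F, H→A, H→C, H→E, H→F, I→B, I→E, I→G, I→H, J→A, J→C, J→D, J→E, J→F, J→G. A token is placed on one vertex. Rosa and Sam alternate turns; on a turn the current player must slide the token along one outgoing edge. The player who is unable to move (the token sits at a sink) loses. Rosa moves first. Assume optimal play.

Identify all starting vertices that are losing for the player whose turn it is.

Classify positions by backward induction: terminal positions (no move available) are L. From any other position, the mover wins iff some move reaches an L.
Every edge goes from a vertex to one that appears earlier in the order F, C, E, A, H, B, G, I, D, J, so processing vertices in that order labels each vertex after all of its successors.
F: no outgoing edge → L
C: no outgoing edge → L
E: can move to F, which is L ⇒ W
A: can move to C, which is L ⇒ W
H: can move to C, which is L ⇒ W
B: can move to C, which is L ⇒ W
G: can move to F, which is L ⇒ W
I: moves to G(W), B(W), H(W), E(W); every one is W ⇒ L
D: can move to I, which is L ⇒ W
J: can move to C, which is L ⇒ W
The losing starting vertices are exactly the entries labelled L in this table (3 of them).

C, F, I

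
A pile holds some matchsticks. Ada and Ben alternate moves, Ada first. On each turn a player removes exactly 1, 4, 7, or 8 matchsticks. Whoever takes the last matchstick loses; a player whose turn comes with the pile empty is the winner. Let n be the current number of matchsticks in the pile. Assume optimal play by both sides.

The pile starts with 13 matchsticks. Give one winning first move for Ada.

Work bottom-up. With no move the player to move wins. Otherwise the position is W if at least one move leads to an L position for the opponent, and L if every move leads to a W.
n=0: no move; the opponent has just taken the last matchstick and therefore loses → W
n=1: →0(W) only, which is W, so L
n=2: →1(L), so W
n=3: →2(W) only, which is W, so L
n=4: →3(L), so W
n=5: →1(L), so W
n=6: →5(W), 2(W) — all W, so L
n=7: →6(L), so W
n=8: →1(L), so W
n=9: →1(L), so W
n=10: →6(L), so W
n=11: →3(L), so W
n=12: →11(W), 8(W), 5(W), 4(W) — all W, so L
n=13: →12(L), so W
From 13, the L positions reachable in one move are: 12, 6. Any move reaching one of these is winning.

Remove 1, leaving 12.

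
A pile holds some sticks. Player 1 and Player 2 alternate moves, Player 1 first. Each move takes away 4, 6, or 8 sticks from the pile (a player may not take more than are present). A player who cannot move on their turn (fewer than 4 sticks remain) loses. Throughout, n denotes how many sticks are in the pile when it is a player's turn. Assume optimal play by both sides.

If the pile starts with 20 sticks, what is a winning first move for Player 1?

Remove 6, leaving 14.

Build the W/L table. Terminal = L. A non-terminal position is W if it has a move to some L; otherwise it is L.
n=0: no move → L
n=1: no move → L
n=2: no move → L
n=3: no move → L
n=4: →0(L), so W
n=5: →1(L), so W
n=6: →2(L), so W
n=7: →3(L), so W
n=8: →2(L), so W
n=9: →3(L), so W
n=10: →2(L), so W
n=11: →3(L), so W
n=12: →8(W), 6(W), 4(W) — all W, so L
n=13: →9(W), 7(W), 5(W) — all W, so L
n=14: →10(W), 8(W), 6(W) — all W, so L
n=15: →11(W), 9(W), 7(W) — all W, so L
n=16: →12(L), so W
n=17: →13(L), so W
n=18: →14(L), so W
n=19: →15(L), so W
n=20: →14(L), so W
From 20, the L positions reachable in one move are: 14, 12. Any move reaching one of these is winning.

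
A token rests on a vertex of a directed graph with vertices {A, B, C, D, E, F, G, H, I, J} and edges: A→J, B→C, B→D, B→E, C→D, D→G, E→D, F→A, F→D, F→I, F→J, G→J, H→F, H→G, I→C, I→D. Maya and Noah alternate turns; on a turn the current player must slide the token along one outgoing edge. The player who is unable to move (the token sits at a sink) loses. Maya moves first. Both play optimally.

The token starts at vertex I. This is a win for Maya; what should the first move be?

Move to D.

Work bottom-up. With no move the player to move loses. Otherwise the position is W if at least one move leads to an L position for the opponent, and L if every move leads to a W.
Every edge goes from a vertex to one that appears earlier in the order J, G, D, C, A, I, E, F, H, B, so processing vertices in that order labels each vertex after all of its successors.
J: no outgoing edge → L
G: W (go to J, an L position)
D: L (sole option G(W) is W)
C: W (go to D, an L position)
A: W (go to J, an L position)
I: W (go to D, an L position)
E: W (go to D, an L position)
F: W (go to D, an L position)
H: L (options F(W), G(W) are all W)
B: W (go to D, an L position)
From I, the L positions reachable in one move are: D.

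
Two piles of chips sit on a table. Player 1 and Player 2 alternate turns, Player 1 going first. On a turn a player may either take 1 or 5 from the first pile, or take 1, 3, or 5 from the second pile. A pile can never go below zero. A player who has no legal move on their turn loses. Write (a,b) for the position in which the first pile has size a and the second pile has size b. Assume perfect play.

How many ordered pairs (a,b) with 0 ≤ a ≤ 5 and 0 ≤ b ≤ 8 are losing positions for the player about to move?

27

Compute win/loss labels from the base case upward. A position with no move is L. Any other position is W if it can reach an L in one move, else L.
Every move lowers a or b (never raises either), so fill the grid row by row in increasing a, and left to right within a row: each cell's successors are then already labelled.
      b=0  b=1  b=2  b=3  b=4  b=5  b=6  b=7  b=8
a=0:    L    W    L    W    L    W    L    W    L
a=1:    W    L    W    L    W    L    W    L    W
a=2:    L    W    L    W    L    W    L    W    L
a=3:    W    L    W    L    W    L    W    L    W
a=4:    L    W    L    W    L    W    L    W    L
a=5:    W    L    W    L    W    L    W    L    W
Cells with no legal move (terminal, hence L): (0,0).
The remaining L cells, each justified by listing all of its moves:
(0,2): only reaches (0,1)(W), which is W → L
(0,4): only reaches (0,3)(W), (0,1)(W), all W → L
(0,6): only reaches (0,5)(W), (0,3)(W), (0,1)(W), all W → L
(0,8): only reaches (0,7)(W), (0,5)(W), (0,3)(W), all W → L
(1,1): only reaches (0,1)(W), (1,0)(W), all W → L
(1,3): only reaches (0,3)(W), (1,2)(W), (1,0)(W), all W → L
(1,5): only reaches (0,5)(W), (1,4)(W), (1,2)(W), (1,0)(W), all W → L
(1,7): only reaches (0,7)(W), (1,6)(W), (1,4)(W), (1,2)(W), all W → L
(2,0): only reaches (1,0)(W), which is W → L
(2,2): only reaches (1,2)(W), (2,1)(W), all W → L
(2,4): only reaches (1,4)(W), (2,3)(W), (2,1)(W), all W → L
(2,6): only reaches (1,6)(W), (2,5)(W), (2,3)(W), (2,1)(W), all W → L
(2,8): only reaches (1,8)(W), (2,7)(W), (2,5)(W), (2,3)(W), all W → L
(3,1): only reaches (2,1)(W), (3,0)(W), all W → L
(3,3): only reaches (2,3)(W), (3,2)(W), (3,0)(W), all W → L
(3,5): only reaches (2,5)(W), (3,4)(W), (3,2)(W), (3,0)(W), all W → L
(3,7): only reaches (2,7)(W), (3,6)(W), (3,4)(W), (3,2)(W), all W → L
(4,0): only reaches (3,0)(W), which is W → L
(4,2): only reaches (3,2)(W), (4,1)(W), all W → L
(4,4): only reaches (3,4)(W), (4,3)(W), (4,1)(W), all W → L
(4,6): only reaches (3,6)(W), (4,5)(W), (4,3)(W), (4,1)(W), all W → L
(4,8): only reaches (3,8)(W), (4,7)(W), (4,5)(W), (4,3)(W), all W → L
(5,1): only reaches (4,1)(W), (0,1)(W), (5,0)(W), all W → L
(5,3): only reaches (4,3)(W), (0,3)(W), (5,2)(W), (5,0)(W), all W → L
(5,5): only reaches (4,5)(W), (0,5)(W), (5,4)(W), (5,2)(W), (5,0)(W), all W → L
(5,7): only reaches (4,7)(W), (0,7)(W), (5,6)(W), (5,4)(W), (5,2)(W), all W → L
Every other cell has at least one move into one of the L cells above, so it is W.
L cells per row: a=0: 5, a=1: 4, a=2: 5, a=3: 4, a=4: 5, a=5: 4; total 27.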